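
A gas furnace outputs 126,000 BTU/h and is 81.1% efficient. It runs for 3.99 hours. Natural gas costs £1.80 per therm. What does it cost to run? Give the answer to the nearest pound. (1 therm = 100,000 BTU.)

Heat delivered = 126,000 BTU/h × 3.99 h = 502,740 BTU
Gas input = 502,740 / 0.811 = 619,901 BTU
= 619,901 / 100,000 = 6.199 therm
Cost = 6.199 × £1.80/therm = £11.16 ≈ £11

£11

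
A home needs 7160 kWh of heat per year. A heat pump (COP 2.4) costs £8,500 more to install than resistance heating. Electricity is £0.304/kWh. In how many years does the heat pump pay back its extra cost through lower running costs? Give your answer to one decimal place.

6.7 years

Resistance: 7160 kWh × £0.304 = £2,176.64/yr
Heat pump: 7160 / 2.4 = 2983 kWh in → × £0.304 = £906.93/yr
Annual savings = £1,269.71
Payback = £8,500 / £1,269.71 = 6.69 years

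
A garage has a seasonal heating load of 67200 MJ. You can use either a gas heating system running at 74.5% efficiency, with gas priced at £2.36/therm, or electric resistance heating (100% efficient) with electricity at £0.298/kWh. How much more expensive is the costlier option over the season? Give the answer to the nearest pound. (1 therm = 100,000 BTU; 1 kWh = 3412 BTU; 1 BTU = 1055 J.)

£3545

Heat load = 67200 MJ = 67,200,000,000 J / 1055 = 63,696,682 BTU
Gas: input = 63,696,682 / 0.745 = 85,498,903 BTU = 855 therm → 855 × £2.36 = £2,017.77
Electric: 63,696,682 BTU / 3412 = 18,670 kWh → × £0.298 = £5,563.19
Difference = |£2,017.77 − £5,563.19| = £3,545.42 ≈ £3545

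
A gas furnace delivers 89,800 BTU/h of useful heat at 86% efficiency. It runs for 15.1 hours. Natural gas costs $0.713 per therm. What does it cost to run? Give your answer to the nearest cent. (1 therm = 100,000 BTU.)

$11.24

Heat delivered = 89,800 BTU/h × 15.1 h = 1,355,980 BTU
Gas input = 1,355,980 / 0.86 = 1,576,721 BTU
= 1,576,721 / 100,000 = 15.77 therm
Cost = 15.77 × $0.713/therm = $11.24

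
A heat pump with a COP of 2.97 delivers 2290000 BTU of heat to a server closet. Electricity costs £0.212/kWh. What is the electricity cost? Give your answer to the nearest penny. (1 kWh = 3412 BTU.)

£47.91

Heat delivered = 2,290,000 BTU / 3412 = 671.2 kWh
Electrical input = 671.2 kWh / 2.97 = 226 kWh
Cost = 226 × £0.212/kWh = £47.91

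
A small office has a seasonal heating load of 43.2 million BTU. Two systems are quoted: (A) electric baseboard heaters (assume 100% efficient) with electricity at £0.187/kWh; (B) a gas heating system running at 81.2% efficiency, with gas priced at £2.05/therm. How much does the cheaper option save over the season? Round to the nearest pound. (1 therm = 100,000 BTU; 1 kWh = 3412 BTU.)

£1277

Heat load = 43.2 × 10⁶ BTU = 43,200,000 BTU
Gas: input = 43,200,000 / 0.812 = 53,201,970 BTU = 532 therm → 532 × £2.05 = £1,090.64
Electric: 43,200,000 BTU / 3412 = 12,660 kWh → × £0.187 = £2,367.64
Difference = |£1,090.64 − £2,367.64| = £1,277.00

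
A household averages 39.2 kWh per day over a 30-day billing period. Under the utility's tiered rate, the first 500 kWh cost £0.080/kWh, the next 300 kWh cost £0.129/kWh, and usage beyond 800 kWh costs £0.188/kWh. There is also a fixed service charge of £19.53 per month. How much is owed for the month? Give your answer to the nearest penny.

£168.92

Usage = 39.2 kWh/day × 30 days = 1176 kWh
First 500 kWh × £0.080 = £40.00
Next 300 kWh × £0.129 = £38.70
Remaining 376 kWh × £0.188 = £70.69
Energy charge = £149.39; + service £19.53 = £168.92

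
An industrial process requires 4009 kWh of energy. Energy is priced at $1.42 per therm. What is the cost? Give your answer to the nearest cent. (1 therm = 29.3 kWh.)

$194.29

4009 kWh × (0.03413 therm/kWh) = 136.8 therm
Cost = 136.8 therm × $1.42/therm = $194.29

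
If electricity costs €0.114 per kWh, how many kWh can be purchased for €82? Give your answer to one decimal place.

€82 / €0.114 per kWh = 719.3 kWh

719.3 kWh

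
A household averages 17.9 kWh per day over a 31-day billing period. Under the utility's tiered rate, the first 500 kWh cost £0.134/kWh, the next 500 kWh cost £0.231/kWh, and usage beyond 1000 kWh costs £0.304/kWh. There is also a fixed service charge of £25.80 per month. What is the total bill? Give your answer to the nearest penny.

£105.48

Usage = 17.9 kWh/day × 31 days = 554.9 kWh
First 500 kWh × £0.134 = £67.00
Next 54.9 kWh × £0.231 = £12.68
Remaining tier: 0 kWh (not reached)
Energy charge = £79.68; + service £25.80 = £105.48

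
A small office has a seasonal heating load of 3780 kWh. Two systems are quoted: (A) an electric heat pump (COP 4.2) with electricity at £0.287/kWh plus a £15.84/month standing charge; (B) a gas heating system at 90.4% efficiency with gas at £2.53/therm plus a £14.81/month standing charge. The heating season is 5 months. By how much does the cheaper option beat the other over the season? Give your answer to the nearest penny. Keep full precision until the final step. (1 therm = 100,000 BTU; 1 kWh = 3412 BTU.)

Heat load = 3780 kWh × 3412 = 12,897,360 BTU
Gas: input = 12,897,360 / 0.904 = 14,266,991 BTU = 142.7 therm → 142.7 × £2.53 = £360.95; + 5 × £14.81 standing = £435.00
Heat pump: 12,897,360 BTU / 3412 = 3,780 kWh heat; / 4.2 = 900 kWh in → × £0.287 = £258.30; + 5 × £15.84 standing = £337.50
Difference = |£435.00 − £337.50| = £97.50

£97.50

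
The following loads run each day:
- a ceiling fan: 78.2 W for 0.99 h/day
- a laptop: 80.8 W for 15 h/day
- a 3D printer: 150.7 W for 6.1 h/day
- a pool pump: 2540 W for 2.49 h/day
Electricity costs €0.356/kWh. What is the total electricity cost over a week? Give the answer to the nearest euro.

€21

ceiling fan: 78.2 W × 0.99 h × 7 d = 542 Wh = 0.5419 kWh
laptop: 80.8 W × 15 h × 7 d = 8,484 Wh = 8.484 kWh
3D printer: 150.7 W × 6.1 h × 7 d = 6,435 Wh = 6.435 kWh
pool pump: 2540 W × 2.49 h × 7 d = 44,272 Wh = 44.27 kWh
Total energy = 0.5419 + 8.484 + 6.435 + 44.27 = 59.73 kWh
Cost = 59.73 kWh × €0.356 = €21.26 ≈ €21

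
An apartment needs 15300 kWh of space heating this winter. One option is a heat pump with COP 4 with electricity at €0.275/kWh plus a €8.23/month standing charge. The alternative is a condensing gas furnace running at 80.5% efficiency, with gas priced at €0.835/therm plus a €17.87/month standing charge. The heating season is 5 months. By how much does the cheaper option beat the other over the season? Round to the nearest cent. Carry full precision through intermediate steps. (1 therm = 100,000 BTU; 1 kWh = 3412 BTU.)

€462.18

Heat load = 15300 kWh × 3412 = 52,203,600 BTU
Gas: input = 52,203,600 / 0.805 = 64,849,193 BTU = 648.5 therm → 648.5 × €0.835 = €541.49; + 5 × €17.87 standing = €630.84
Heat pump: 52,203,600 BTU / 3412 = 15,300 kWh heat; / 4 = 3,825 kWh in → × €0.275 = €1,051.88; + 5 × €8.23 standing = €1,093.03
Difference = |€630.84 − €1,093.03| = €462.18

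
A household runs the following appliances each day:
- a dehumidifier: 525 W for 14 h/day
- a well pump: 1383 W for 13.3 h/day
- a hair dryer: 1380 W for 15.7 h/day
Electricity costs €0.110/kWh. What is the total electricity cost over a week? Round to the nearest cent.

dehumidifier: 525 W × 14 h × 7 d = 51,450 Wh = 51.45 kWh
well pump: 1383 W × 13.3 h × 7 d = 128,757 Wh = 128.8 kWh
hair dryer: 1380 W × 15.7 h × 7 d = 151,662 Wh = 151.7 kWh
Total energy = 51.45 + 128.8 + 151.7 = 331.9 kWh
Cost = 331.9 kWh × €0.110 = €36.51

€36.51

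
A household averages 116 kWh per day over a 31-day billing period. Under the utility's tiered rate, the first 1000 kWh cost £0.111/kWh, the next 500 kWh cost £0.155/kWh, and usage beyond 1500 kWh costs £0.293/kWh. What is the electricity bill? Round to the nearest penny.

£802.63

Usage = 116 kWh/day × 31 days = 3596 kWh
First 1000 kWh × £0.111 = £111.00
Next 500 kWh × £0.155 = £77.50
Remaining 2096 kWh × £0.293 = £614.13
Total = £802.63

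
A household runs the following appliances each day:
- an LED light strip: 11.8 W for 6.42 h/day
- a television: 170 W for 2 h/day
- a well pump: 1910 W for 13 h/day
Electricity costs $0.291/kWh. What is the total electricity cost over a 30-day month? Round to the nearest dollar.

$220

LED light strip: 11.8 W × 6.42 h × 30 d = 2,273 Wh = 2.273 kWh
television: 170 W × 2 h × 30 d = 10,200 Wh = 10.2 kWh
well pump: 1910 W × 13 h × 30 d = 744,900 Wh = 744.9 kWh
Total energy = 2.273 + 10.2 + 744.9 = 757.4 kWh
Cost = 757.4 kWh × $0.291 = $220.40 ≈ $220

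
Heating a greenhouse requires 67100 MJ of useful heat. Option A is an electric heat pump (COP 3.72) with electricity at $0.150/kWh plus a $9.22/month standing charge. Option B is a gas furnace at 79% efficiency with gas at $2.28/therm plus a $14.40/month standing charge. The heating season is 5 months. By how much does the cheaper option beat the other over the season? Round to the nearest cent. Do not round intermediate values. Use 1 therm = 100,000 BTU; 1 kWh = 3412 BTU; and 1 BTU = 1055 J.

$1109.86

Heat load = 67100 MJ = 67,100,000,000 J / 1055 = 63,601,896 BTU
Gas: input = 63,601,896 / 0.79 = 80,508,729 BTU = 805.1 therm → 805.1 × $2.28 = $1,835.60; + 5 × $14.40 standing = $1,907.60
Heat pump: 63,601,896 BTU / 3412 = 18,640 kWh heat; / 3.72 = 5,011 kWh in → × $0.150 = $751.64; + 5 × $9.22 standing = $797.74
Difference = |$1,907.60 − $797.74| = $1,109.86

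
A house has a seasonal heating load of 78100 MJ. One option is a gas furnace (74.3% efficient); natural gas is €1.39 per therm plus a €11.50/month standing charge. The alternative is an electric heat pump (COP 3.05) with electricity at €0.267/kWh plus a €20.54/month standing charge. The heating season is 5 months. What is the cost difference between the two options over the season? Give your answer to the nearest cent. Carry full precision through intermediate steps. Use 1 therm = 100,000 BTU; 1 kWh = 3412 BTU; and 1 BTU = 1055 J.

Heat load = 78100 MJ = 78,100,000,000 J / 1055 = 74,028,436 BTU
Gas: input = 74,028,436 / 0.743 = 99,634,503 BTU = 996.3 therm → 996.3 × €1.39 = €1,384.92; + 5 × €11.50 standing = €1,442.42
Heat pump: 74,028,436 BTU / 3412 = 21,700 kWh heat; / 3.05 = 7,114 kWh in → × €0.267 = €1,899.33; + 5 × €20.54 standing = €2,002.03
Difference = |€1,442.42 − €2,002.03| = €559.61

€559.61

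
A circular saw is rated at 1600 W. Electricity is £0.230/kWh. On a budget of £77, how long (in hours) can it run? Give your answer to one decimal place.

Energy budget = £77 / £0.230 per kWh = 334.8 kWh = 334,783 Wh
Runtime = 334,783 Wh / 1600 W = 209.2 h

209.2 h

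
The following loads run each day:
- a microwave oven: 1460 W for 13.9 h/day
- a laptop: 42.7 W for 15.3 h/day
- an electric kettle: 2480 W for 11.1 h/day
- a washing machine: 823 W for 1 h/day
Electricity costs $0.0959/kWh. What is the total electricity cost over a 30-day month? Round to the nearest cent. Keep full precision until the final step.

$141.83

microwave oven: 1460 W × 13.9 h × 30 d = 608,820 Wh = 608.8 kWh
laptop: 42.7 W × 15.3 h × 30 d = 19,599 Wh = 19.6 kWh
electric kettle: 2480 W × 11.1 h × 30 d = 825,840 Wh = 825.8 kWh
washing machine: 823 W × 1 h × 30 d = 24,690 Wh = 24.69 kWh
Total energy = 608.8 + 19.6 + 825.8 + 24.69 = 1,479 kWh
Cost = 1,479 kWh × $0.0959 = $141.83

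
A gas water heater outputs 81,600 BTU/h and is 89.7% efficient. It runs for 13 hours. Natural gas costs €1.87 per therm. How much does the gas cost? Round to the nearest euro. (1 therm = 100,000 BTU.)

€22

Heat delivered = 81,600 BTU/h × 13 h = 1,060,800 BTU
Gas input = 1,060,800 / 0.897 = 1,182,609 BTU
= 1,182,609 / 100,000 = 11.83 therm
Cost = 11.83 × €1.87/therm = €22.11 ≈ €22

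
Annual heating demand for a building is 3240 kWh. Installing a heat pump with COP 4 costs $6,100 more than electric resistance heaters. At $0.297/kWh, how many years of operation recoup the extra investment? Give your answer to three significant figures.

Resistance: 3240 kWh × $0.297 = $962.28/yr
Heat pump: 3240 / 4 = 810 kWh in → × $0.297 = $240.57/yr
Annual savings = $721.71
Payback = $6,100 / $721.71 = 8.45 years

8.45 years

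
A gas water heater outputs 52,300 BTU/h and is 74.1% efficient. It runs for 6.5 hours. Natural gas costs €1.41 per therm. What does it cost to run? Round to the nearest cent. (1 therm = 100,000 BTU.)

€6.47

Heat delivered = 52,300 BTU/h × 6.5 h = 339,950 BTU
Gas input = 339,950 / 0.741 = 458,772 BTU
= 458,772 / 100,000 = 4.588 therm
Cost = 4.588 × €1.41/therm = €6.47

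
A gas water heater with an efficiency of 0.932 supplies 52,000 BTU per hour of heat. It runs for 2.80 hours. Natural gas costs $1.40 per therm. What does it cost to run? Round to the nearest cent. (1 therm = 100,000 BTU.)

Heat delivered = 52,000 BTU/h × 2.80 h = 145,600 BTU
Gas input = 145,600 / 0.932 = 156,223 BTU
= 156,223 / 100,000 = 1.562 therm
Cost = 1.562 × $1.40/therm = $2.19

$2.19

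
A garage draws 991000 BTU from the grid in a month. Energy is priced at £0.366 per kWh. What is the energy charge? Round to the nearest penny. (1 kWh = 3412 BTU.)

£106.30

991000 BTU × (0.00029308 kWh/BTU) = 290.4 kWh
Cost = 290.4 kWh × £0.366/kWh = £106.30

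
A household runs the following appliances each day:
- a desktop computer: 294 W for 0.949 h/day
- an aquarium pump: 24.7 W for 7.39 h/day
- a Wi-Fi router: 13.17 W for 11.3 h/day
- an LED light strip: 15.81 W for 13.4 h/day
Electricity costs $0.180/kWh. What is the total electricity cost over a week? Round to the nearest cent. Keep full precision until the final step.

$1.04

desktop computer: 294 W × 0.949 h × 7 d = 1,953 Wh = 1.953 kWh
aquarium pump: 24.7 W × 7.39 h × 7 d = 1,278 Wh = 1.278 kWh
Wi-Fi router: 13.17 W × 11.3 h × 7 d = 1,042 Wh = 1.042 kWh
LED light strip: 15.81 W × 13.4 h × 7 d = 1,483 Wh = 1.483 kWh
Total energy = 1.953 + 1.278 + 1.042 + 1.483 = 5.755 kWh
Cost = 5.755 kWh × $0.180 = $1.04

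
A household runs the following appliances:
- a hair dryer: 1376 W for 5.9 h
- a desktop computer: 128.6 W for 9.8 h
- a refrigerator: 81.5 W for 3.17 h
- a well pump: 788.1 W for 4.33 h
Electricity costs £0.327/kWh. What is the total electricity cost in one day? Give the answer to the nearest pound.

£4

hair dryer: 1376 W × 5.9 h = 8,118 Wh = 8.118 kWh
desktop computer: 128.6 W × 9.8 h = 1,260 Wh = 1.26 kWh
refrigerator: 81.5 W × 3.17 h = 258 Wh = 0.2584 kWh
well pump: 788.1 W × 4.33 h = 3,412 Wh = 3.412 kWh
Total energy = 8.118 + 1.26 + 0.2584 + 3.412 = 13.05 kWh
Cost = 13.05 kWh × £0.327 = £4.27 ≈ £4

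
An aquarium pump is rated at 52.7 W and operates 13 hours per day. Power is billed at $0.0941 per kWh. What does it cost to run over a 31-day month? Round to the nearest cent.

$2.00

Energy = 52.7 W × 13 h/day × 31 days = 21,238 Wh = 21.24 kWh
Cost = 21.24 kWh × $0.0941/kWh = $2.00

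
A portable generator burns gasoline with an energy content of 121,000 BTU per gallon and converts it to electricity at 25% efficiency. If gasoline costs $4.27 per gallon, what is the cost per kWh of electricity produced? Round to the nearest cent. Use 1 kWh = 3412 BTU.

$0.48

Electrical output per gallon = 121,000 BTU × 0.25 / 3412 BTU/kWh = 8.866 kWh
Cost per kWh = $4.27 / 8.866 kWh = $0.482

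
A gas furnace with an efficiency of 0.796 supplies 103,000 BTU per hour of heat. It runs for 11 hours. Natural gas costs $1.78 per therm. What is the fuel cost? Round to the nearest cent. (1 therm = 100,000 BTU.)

Heat delivered = 103,000 BTU/h × 11 h = 1,133,000 BTU
Gas input = 1,133,000 / 0.796 = 1,423,367 BTU
= 1,423,367 / 100,000 = 14.23 therm
Cost = 14.23 × $1.78/therm = $25.34

$25.34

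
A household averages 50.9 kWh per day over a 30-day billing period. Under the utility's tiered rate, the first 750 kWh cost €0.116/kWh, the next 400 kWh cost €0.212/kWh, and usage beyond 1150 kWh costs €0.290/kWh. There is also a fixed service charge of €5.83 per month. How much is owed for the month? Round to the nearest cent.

€286.96

Usage = 50.9 kWh/day × 30 days = 1527 kWh
First 750 kWh × €0.116 = €87.00
Next 400 kWh × €0.212 = €84.80
Remaining 377 kWh × €0.290 = €109.33
Energy charge = €281.13; + service €5.83 = €286.96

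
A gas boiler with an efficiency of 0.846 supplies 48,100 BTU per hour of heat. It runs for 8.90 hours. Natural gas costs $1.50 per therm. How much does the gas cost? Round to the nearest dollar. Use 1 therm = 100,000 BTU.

$8

Heat delivered = 48,100 BTU/h × 8.90 h = 428,090 BTU
Gas input = 428,090 / 0.846 = 506,017 BTU
= 506,017 / 100,000 = 5.06 therm
Cost = 5.06 × $1.50/therm = $7.59 ≈ $8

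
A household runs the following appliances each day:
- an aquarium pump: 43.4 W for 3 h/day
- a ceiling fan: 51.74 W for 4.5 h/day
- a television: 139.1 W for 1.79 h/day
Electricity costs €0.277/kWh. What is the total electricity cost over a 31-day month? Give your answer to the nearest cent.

aquarium pump: 43.4 W × 3 h × 31 d = 4,036 Wh = 4.036 kWh
ceiling fan: 51.74 W × 4.5 h × 31 d = 7,218 Wh = 7.218 kWh
television: 139.1 W × 1.79 h × 31 d = 7,719 Wh = 7.719 kWh
Total energy = 4.036 + 7.218 + 7.719 = 18.97 kWh
Cost = 18.97 kWh × €0.277 = €5.26

€5.26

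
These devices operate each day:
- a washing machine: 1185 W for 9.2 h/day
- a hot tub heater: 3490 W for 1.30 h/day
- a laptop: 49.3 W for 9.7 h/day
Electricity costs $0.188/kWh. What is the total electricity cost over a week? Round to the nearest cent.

washing machine: 1185 W × 9.2 h × 7 d = 76,314 Wh = 76.31 kWh
hot tub heater: 3490 W × 1.30 h × 7 d = 31,759 Wh = 31.76 kWh
laptop: 49.3 W × 9.7 h × 7 d = 3,347 Wh = 3.347 kWh
Total energy = 76.31 + 31.76 + 3.347 = 111.4 kWh
Cost = 111.4 kWh × $0.188 = $20.95

$20.95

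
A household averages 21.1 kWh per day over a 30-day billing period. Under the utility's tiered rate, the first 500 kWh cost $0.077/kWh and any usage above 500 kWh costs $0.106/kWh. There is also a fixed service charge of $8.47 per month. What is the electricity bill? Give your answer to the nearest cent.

$61.07

Usage = 21.1 kWh/day × 30 days = 633 kWh
First 500 kWh × $0.077 = $38.50
Remaining 133 kWh × $0.106 = $14.10
Energy charge = $52.60; + service $8.47 = $61.07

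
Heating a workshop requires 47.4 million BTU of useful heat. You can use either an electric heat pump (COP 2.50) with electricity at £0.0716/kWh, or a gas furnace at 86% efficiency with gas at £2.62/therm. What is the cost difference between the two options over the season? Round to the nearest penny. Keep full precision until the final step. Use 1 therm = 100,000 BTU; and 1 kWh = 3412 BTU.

£1046.18

Heat load = 47.4 × 10⁶ BTU = 47,400,000 BTU
Gas: input = 47,400,000 / 0.86 = 55,116,279 BTU = 551.2 therm → 551.2 × £2.62 = £1,444.05
Heat pump: 47,400,000 BTU / 3412 = 13,890 kWh heat; / 2.50 = 5,557 kWh in → × £0.0716 = £397.87
Difference = |£1,444.05 − £397.87| = £1,046.18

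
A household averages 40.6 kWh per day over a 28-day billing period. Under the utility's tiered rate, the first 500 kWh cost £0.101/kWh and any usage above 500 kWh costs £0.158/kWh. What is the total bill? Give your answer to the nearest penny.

£151.11

Usage = 40.6 kWh/day × 28 days = 1136.8 kWh
First 500 kWh × £0.101 = £50.50
Remaining 636.8 kWh × £0.158 = £100.61
Total = £151.11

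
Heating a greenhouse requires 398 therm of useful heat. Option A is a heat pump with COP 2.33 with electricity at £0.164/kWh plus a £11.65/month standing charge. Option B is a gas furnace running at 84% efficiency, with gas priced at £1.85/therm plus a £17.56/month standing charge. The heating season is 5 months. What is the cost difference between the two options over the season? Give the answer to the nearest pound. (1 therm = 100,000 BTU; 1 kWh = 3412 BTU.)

Heat load = 398 therm × 100,000 = 39,800,000 BTU
Gas: input = 39,800,000 / 0.84 = 47,380,952 BTU = 473.8 therm → 473.8 × £1.85 = £876.55; + 5 × £17.56 standing = £964.35
Heat pump: 39,800,000 BTU / 3412 = 11,660 kWh heat; / 2.33 = 5,006 kWh in → × £0.164 = £821.04; + 5 × £11.65 standing = £879.29
Difference = |£964.35 − £879.29| = £85.06 ≈ £85

£85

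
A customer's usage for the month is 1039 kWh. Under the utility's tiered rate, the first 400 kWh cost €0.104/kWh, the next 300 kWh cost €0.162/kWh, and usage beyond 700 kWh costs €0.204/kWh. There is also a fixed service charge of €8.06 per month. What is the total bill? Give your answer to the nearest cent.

€167.42

First 400 kWh × €0.104 = €41.60
Next 300 kWh × €0.162 = €48.60
Remaining 339 kWh × €0.204 = €69.16
Energy charge = €159.36; + service €8.06 = €167.42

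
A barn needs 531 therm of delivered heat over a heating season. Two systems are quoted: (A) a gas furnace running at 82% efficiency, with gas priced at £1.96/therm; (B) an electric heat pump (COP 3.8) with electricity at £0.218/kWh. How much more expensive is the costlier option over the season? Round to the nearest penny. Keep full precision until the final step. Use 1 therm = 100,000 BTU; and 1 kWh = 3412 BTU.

Heat load = 531 therm × 100,000 = 53,100,000 BTU
Gas: input = 53,100,000 / 0.82 = 64,756,098 BTU = 647.6 therm → 647.6 × £1.96 = £1,269.22
Heat pump: 53,100,000 BTU / 3412 = 15,560 kWh heat; / 3.8 = 4,095 kWh in → × £0.218 = £892.81
Difference = |£1,269.22 − £892.81| = £376.41

£376.41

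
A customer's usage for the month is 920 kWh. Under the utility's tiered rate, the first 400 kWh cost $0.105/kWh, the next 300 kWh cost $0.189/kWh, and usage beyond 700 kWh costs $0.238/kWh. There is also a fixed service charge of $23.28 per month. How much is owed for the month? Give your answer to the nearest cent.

First 400 kWh × $0.105 = $42.00
Next 300 kWh × $0.189 = $56.70
Remaining 220 kWh × $0.238 = $52.36
Energy charge = $151.06; + service $23.28 = $174.34

$174.34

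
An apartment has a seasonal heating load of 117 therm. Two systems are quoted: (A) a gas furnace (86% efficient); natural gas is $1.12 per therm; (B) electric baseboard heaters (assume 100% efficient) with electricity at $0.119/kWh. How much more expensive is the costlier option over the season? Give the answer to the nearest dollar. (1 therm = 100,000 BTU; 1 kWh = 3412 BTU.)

Heat load = 117 therm × 100,000 = 11,700,000 BTU
Gas: input = 11,700,000 / 0.86 = 13,604,651 BTU = 136 therm → 136 × $1.12 = $152.37
Electric: 11,700,000 BTU / 3412 = 3,429 kWh → × $0.119 = $408.06
Difference = |$152.37 − $408.06| = $255.69 ≈ $256

$256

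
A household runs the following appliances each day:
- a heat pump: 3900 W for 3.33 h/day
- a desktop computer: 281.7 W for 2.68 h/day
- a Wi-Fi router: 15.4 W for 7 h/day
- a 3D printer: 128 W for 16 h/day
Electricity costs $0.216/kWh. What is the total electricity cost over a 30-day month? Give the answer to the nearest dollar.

$103

heat pump: 3900 W × 3.33 h × 30 d = 389,610 Wh = 389.6 kWh
desktop computer: 281.7 W × 2.68 h × 30 d = 22,649 Wh = 22.65 kWh
Wi-Fi router: 15.4 W × 7 h × 30 d = 3,234 Wh = 3.234 kWh
3D printer: 128 W × 16 h × 30 d = 61,440 Wh = 61.44 kWh
Total energy = 389.6 + 22.65 + 3.234 + 61.44 = 476.9 kWh
Cost = 476.9 kWh × $0.216 = $103.02 ≈ $103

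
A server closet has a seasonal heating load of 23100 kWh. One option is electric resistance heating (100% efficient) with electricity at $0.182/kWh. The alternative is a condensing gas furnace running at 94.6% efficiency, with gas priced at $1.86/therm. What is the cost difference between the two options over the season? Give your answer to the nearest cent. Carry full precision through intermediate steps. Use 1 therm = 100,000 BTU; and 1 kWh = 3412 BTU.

$2654.52

Heat load = 23100 kWh × 3412 = 78,817,200 BTU
Gas: input = 78,817,200 / 0.946 = 83,316,279 BTU = 833.2 therm → 833.2 × $1.86 = $1,549.68
Electric: 78,817,200 BTU / 3412 = 23,100 kWh → × $0.182 = $4,204.20
Difference = |$1,549.68 − $4,204.20| = $2,654.52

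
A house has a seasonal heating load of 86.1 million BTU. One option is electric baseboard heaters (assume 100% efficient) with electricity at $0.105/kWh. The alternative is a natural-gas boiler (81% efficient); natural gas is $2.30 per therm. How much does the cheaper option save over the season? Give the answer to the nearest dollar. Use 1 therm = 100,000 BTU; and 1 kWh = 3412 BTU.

Heat load = 86.1 × 10⁶ BTU = 86,100,000 BTU
Gas: input = 86,100,000 / 0.81 = 106,296,296 BTU = 1,063 therm → 1,063 × $2.30 = $2,444.81
Electric: 86,100,000 BTU / 3412 = 25,230 kWh → × $0.105 = $2,649.62
Difference = |$2,444.81 − $2,649.62| = $204.80 ≈ $205

$205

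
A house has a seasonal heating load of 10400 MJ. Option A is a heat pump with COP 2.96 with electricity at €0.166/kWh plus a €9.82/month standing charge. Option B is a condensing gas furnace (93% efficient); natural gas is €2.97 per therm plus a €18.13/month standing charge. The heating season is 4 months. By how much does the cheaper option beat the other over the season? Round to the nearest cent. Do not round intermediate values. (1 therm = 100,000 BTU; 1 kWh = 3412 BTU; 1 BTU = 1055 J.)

Heat load = 10400 MJ = 10,400,000,000 J / 1055 = 9,857,820 BTU
Gas: input = 9,857,820 / 0.93 = 10,599,806 BTU = 106 therm → 106 × €2.97 = €314.81; + 4 × €18.13 standing = €387.33
Heat pump: 9,857,820 BTU / 3412 = 2,889 kWh heat; / 2.96 = 976.1 kWh in → × €0.166 = €162.03; + 4 × €9.82 standing = €201.31
Difference = |€387.33 − €201.31| = €186.03

€186.03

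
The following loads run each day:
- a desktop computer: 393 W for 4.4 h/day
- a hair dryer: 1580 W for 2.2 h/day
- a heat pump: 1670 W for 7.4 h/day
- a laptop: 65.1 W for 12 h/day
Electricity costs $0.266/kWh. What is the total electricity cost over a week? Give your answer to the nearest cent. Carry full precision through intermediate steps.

desktop computer: 393 W × 4.4 h × 7 d = 12,104 Wh = 12.1 kWh
hair dryer: 1580 W × 2.2 h × 7 d = 24,332 Wh = 24.33 kWh
heat pump: 1670 W × 7.4 h × 7 d = 86,506 Wh = 86.51 kWh
laptop: 65.1 W × 12 h × 7 d = 5,468 Wh = 5.468 kWh
Total energy = 12.1 + 24.33 + 86.51 + 5.468 = 128.4 kWh
Cost = 128.4 kWh × $0.266 = $34.16

$34.16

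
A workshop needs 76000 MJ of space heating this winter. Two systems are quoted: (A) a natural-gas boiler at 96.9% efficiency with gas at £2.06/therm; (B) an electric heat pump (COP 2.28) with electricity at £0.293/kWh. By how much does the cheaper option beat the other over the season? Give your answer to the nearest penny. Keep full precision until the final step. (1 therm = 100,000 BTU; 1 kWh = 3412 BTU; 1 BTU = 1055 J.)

£1181.76

Heat load = 76000 MJ = 76,000,000,000 J / 1055 = 72,037,915 BTU
Gas: input = 72,037,915 / 0.969 = 74,342,533 BTU = 743.4 therm → 743.4 × £2.06 = £1,531.46
Heat pump: 72,037,915 BTU / 3412 = 21,110 kWh heat; / 2.28 = 9,260 kWh in → × £0.293 = £2,713.22
Difference = |£1,531.46 − £2,713.22| = £1,181.76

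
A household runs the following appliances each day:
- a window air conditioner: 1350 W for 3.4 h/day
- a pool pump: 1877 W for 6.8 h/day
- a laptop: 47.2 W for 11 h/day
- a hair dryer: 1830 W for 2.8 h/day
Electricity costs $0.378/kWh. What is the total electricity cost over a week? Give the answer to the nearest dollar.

window air conditioner: 1350 W × 3.4 h × 7 d = 32,130 Wh = 32.13 kWh
pool pump: 1877 W × 6.8 h × 7 d = 89,345 Wh = 89.35 kWh
laptop: 47.2 W × 11 h × 7 d = 3,634 Wh = 3.634 kWh
hair dryer: 1830 W × 2.8 h × 7 d = 35,868 Wh = 35.87 kWh
Total energy = 32.13 + 89.35 + 3.634 + 35.87 = 161 kWh
Cost = 161 kWh × $0.378 = $60.85 ≈ $61

$61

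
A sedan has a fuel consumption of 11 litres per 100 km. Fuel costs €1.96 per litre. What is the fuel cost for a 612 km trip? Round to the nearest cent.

€131.95

Fuel = 11 L/100 km × 612 km / 100 = 67.32 L
Cost = 67.32 L × €1.96/L = €131.95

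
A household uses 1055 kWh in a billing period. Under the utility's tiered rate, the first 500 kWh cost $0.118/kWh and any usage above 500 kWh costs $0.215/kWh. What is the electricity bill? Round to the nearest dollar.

First 500 kWh × $0.118 = $59.00
Remaining 555 kWh × $0.215 = $119.33
Total = $178.32 ≈ $178

$178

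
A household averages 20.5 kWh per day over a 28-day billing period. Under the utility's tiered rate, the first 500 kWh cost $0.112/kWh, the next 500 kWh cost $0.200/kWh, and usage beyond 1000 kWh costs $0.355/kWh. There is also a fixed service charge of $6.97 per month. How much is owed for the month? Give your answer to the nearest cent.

Usage = 20.5 kWh/day × 28 days = 574 kWh
First 500 kWh × $0.112 = $56.00
Next 74 kWh × $0.200 = $14.80
Remaining tier: 0 kWh (not reached)
Energy charge = $70.80; + service $6.97 = $77.77

$77.77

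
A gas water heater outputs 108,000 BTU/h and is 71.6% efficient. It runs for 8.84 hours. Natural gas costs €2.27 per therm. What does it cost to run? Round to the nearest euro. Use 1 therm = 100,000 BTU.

€30

Heat delivered = 108,000 BTU/h × 8.84 h = 954,720 BTU
Gas input = 954,720 / 0.716 = 1,333,408 BTU
= 1,333,408 / 100,000 = 13.33 therm
Cost = 13.33 × €2.27/therm = €30.27 ≈ €30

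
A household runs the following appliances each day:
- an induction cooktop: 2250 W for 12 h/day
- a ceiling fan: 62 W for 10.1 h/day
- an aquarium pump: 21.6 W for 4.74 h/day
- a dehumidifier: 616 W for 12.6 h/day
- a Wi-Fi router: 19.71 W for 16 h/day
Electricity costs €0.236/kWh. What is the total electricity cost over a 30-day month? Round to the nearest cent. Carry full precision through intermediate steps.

€253.50

induction cooktop: 2250 W × 12 h × 30 d = 810,000 Wh = 810 kWh
ceiling fan: 62 W × 10.1 h × 30 d = 18,786 Wh = 18.79 kWh
aquarium pump: 21.6 W × 4.74 h × 30 d = 3,072 Wh = 3.072 kWh
dehumidifier: 616 W × 12.6 h × 30 d = 232,848 Wh = 232.8 kWh
Wi-Fi router: 19.71 W × 16 h × 30 d = 9,461 Wh = 9.461 kWh
Total energy = 810 + 18.79 + 3.072 + 232.8 + 9.461 = 1,074 kWh
Cost = 1,074 kWh × €0.236 = €253.50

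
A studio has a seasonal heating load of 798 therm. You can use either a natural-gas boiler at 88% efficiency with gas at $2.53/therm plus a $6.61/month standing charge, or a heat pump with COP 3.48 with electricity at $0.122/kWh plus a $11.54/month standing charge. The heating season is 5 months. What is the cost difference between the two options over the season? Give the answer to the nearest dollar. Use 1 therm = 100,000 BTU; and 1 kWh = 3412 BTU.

$1450

Heat load = 798 therm × 100,000 = 79,800,000 BTU
Gas: input = 79,800,000 / 0.88 = 90,681,818 BTU = 906.8 therm → 906.8 × $2.53 = $2,294.25; + 5 × $6.61 standing = $2,327.30
Heat pump: 79,800,000 BTU / 3412 = 23,390 kWh heat; / 3.48 = 6,721 kWh in → × $0.122 = $819.93; + 5 × $11.54 standing = $877.63
Difference = |$2,327.30 − $877.63| = $1,449.67 ≈ $1450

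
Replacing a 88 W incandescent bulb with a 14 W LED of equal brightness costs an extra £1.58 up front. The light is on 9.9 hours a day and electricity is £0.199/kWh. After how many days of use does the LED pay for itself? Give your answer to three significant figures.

Power saved = 88 − 14 = 74 W
Daily energy saved = 74 W × 9.9 h = 732.6 Wh = 0.7326 kWh
Daily savings = 0.7326 × £0.199 = £0.1458
Payback = £1.58 / £0.1458 per day = 10.84 days

10.8 days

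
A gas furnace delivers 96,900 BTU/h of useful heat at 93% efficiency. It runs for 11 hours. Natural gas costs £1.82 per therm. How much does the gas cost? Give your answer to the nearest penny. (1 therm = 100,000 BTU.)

Heat delivered = 96,900 BTU/h × 11 h = 1,065,900 BTU
Gas input = 1,065,900 / 0.93 = 1,146,129 BTU
= 1,146,129 / 100,000 = 11.46 therm
Cost = 11.46 × £1.82/therm = £20.86

£20.86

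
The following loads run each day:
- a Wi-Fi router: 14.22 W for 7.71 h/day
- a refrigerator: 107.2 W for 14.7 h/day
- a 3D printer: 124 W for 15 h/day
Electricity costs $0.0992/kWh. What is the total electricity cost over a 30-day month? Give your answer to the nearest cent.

Wi-Fi router: 14.22 W × 7.71 h × 30 d = 3,289 Wh = 3.289 kWh
refrigerator: 107.2 W × 14.7 h × 30 d = 47,275 Wh = 47.28 kWh
3D printer: 124 W × 15 h × 30 d = 55,800 Wh = 55.8 kWh
Total energy = 3.289 + 47.28 + 55.8 = 106.4 kWh
Cost = 106.4 kWh × $0.0992 = $10.55

$10.55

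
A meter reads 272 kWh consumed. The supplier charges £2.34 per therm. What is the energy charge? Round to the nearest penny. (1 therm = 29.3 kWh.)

272 kWh × (0.03413 therm/kWh) = 9.283 therm
Cost = 9.283 therm × £2.34/therm = £21.72

£21.72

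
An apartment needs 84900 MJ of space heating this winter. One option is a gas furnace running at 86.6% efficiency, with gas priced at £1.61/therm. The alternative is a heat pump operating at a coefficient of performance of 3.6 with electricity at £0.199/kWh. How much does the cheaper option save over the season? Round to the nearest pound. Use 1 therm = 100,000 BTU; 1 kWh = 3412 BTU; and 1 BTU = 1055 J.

Heat load = 84900 MJ = 84,900,000,000 J / 1055 = 80,473,934 BTU
Gas: input = 80,473,934 / 0.866 = 92,926,020 BTU = 929.3 therm → 929.3 × £1.61 = £1,496.11
Heat pump: 80,473,934 BTU / 3412 = 23,590 kWh heat; / 3.6 = 6,552 kWh in → × £0.199 = £1,303.76
Difference = |£1,496.11 − £1,303.76| = £192.35 ≈ £192

£192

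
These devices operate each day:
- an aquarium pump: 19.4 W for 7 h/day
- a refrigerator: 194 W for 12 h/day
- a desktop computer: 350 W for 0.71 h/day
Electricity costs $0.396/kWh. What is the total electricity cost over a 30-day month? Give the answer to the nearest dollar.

aquarium pump: 19.4 W × 7 h × 30 d = 4,074 Wh = 4.074 kWh
refrigerator: 194 W × 12 h × 30 d = 69,840 Wh = 69.84 kWh
desktop computer: 350 W × 0.71 h × 30 d = 7,455 Wh = 7.455 kWh
Total energy = 4.074 + 69.84 + 7.455 = 81.37 kWh
Cost = 81.37 kWh × $0.396 = $32.22 ≈ $32

$32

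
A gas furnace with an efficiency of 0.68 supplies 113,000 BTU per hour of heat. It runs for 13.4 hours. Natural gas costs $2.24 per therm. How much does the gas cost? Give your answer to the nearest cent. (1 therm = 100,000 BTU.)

Heat delivered = 113,000 BTU/h × 13.4 h = 1,514,200 BTU
Gas input = 1,514,200 / 0.68 = 2,226,765 BTU
= 2,226,765 / 100,000 = 22.27 therm
Cost = 22.27 × $2.24/therm = $49.88

$49.88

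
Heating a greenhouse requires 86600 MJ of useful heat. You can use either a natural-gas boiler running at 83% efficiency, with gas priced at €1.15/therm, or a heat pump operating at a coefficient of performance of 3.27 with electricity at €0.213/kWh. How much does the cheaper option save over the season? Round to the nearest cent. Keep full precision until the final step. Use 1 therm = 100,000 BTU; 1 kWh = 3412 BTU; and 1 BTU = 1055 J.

€429.74

Heat load = 86600 MJ = 86,600,000,000 J / 1055 = 82,085,308 BTU
Gas: input = 82,085,308 / 0.83 = 98,897,962 BTU = 989 therm → 989 × €1.15 = €1,137.33
Heat pump: 82,085,308 BTU / 3412 = 24,060 kWh heat; / 3.27 = 7,357 kWh in → × €0.213 = €1,567.07
Difference = |€1,137.33 − €1,567.07| = €429.74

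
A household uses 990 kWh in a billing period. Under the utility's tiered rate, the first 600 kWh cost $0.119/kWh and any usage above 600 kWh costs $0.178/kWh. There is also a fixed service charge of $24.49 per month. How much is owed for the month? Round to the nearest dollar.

$165

First 600 kWh × $0.119 = $71.40
Remaining 390 kWh × $0.178 = $69.42
Energy charge = $140.82; + service $24.49 = $165.31 ≈ $165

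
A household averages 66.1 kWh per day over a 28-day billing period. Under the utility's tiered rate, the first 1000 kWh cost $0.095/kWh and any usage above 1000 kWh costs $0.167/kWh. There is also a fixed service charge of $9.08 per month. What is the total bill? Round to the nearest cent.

Usage = 66.1 kWh/day × 28 days = 1850.8 kWh
First 1000 kWh × $0.095 = $95.00
Remaining 850.8 kWh × $0.167 = $142.08
Energy charge = $237.08; + service $9.08 = $246.16

$246.16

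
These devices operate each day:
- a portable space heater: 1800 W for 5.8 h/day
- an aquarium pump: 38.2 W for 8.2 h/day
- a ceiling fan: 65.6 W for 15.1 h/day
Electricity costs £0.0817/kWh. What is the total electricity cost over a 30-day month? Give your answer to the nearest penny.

£28.78

portable space heater: 1800 W × 5.8 h × 30 d = 313,200 Wh = 313.2 kWh
aquarium pump: 38.2 W × 8.2 h × 30 d = 9,397 Wh = 9.397 kWh
ceiling fan: 65.6 W × 15.1 h × 30 d = 29,717 Wh = 29.72 kWh
Total energy = 313.2 + 9.397 + 29.72 = 352.3 kWh
Cost = 352.3 kWh × £0.0817 = £28.78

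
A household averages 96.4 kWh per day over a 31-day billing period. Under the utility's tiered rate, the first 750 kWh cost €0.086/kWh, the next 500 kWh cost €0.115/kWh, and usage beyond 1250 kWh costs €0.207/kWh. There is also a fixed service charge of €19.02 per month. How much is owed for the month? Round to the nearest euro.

Usage = 96.4 kWh/day × 31 days = 2988.4 kWh
First 750 kWh × €0.086 = €64.50
Next 500 kWh × €0.115 = €57.50
Remaining 1738.4 kWh × €0.207 = €359.85
Energy charge = €481.85; + service €19.02 = €500.87 ≈ €501

€501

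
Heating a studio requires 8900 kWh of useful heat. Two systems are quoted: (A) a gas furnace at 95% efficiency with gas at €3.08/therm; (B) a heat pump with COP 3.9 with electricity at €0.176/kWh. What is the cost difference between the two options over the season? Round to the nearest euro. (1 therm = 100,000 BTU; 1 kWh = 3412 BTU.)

Heat load = 8900 kWh × 3412 = 30,366,800 BTU
Gas: input = 30,366,800 / 0.95 = 31,965,053 BTU = 319.7 therm → 319.7 × €3.08 = €984.52
Heat pump: 30,366,800 BTU / 3412 = 8,900 kWh heat; / 3.9 = 2,282 kWh in → × €0.176 = €401.64
Difference = |€984.52 − €401.64| = €582.88 ≈ €583

€583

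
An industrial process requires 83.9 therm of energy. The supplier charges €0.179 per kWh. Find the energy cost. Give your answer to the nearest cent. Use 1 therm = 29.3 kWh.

83.9 therm × (29.3 kWh/therm) = 2,458 kWh
Cost = 2,458 kWh × €0.179/kWh = €440.03

€440.03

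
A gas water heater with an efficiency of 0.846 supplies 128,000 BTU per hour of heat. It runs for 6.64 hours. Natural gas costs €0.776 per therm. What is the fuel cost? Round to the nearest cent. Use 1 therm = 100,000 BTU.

Heat delivered = 128,000 BTU/h × 6.64 h = 849,920 BTU
Gas input = 849,920 / 0.846 = 1,004,634 BTU
= 1,004,634 / 100,000 = 10.05 therm
Cost = 10.05 × €0.776/therm = €7.80

€7.80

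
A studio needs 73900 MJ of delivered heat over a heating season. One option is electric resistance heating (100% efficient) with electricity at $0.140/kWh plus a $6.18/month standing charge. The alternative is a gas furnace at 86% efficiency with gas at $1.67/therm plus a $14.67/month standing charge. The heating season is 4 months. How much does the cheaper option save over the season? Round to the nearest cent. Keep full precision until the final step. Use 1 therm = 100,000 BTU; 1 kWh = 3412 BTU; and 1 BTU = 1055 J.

Heat load = 73900 MJ = 73,900,000,000 J / 1055 = 70,047,393 BTU
Gas: input = 70,047,393 / 0.86 = 81,450,457 BTU = 814.5 therm → 814.5 × $1.67 = $1,360.22; + 4 × $14.67 standing = $1,418.90
Electric: 70,047,393 BTU / 3412 = 20,530 kWh → × $0.140 = $2,874.16; + 4 × $6.18 standing = $2,898.88
Difference = |$1,418.90 − $2,898.88| = $1,479.98

$1479.98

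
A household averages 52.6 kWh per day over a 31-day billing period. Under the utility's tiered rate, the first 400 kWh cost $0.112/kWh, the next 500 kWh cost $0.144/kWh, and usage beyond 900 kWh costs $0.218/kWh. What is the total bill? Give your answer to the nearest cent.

$276.07

Usage = 52.6 kWh/day × 31 days = 1630.6 kWh
First 400 kWh × $0.112 = $44.80
Next 500 kWh × $0.144 = $72.00
Remaining 730.6 kWh × $0.218 = $159.27
Total = $276.07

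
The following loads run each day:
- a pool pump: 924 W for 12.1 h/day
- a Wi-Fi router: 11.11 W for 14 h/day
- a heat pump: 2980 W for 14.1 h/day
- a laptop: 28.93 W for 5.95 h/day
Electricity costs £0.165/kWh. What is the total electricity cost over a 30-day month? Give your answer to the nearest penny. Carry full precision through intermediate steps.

£264.95

pool pump: 924 W × 12.1 h × 30 d = 335,412 Wh = 335.4 kWh
Wi-Fi router: 11.11 W × 14 h × 30 d = 4,666 Wh = 4.666 kWh
heat pump: 2980 W × 14.1 h × 30 d = 1,260,540 Wh = 1,261 kWh
laptop: 28.93 W × 5.95 h × 30 d = 5,164 Wh = 5.164 kWh
Total energy = 335.4 + 4.666 + 1,261 + 5.164 = 1,606 kWh
Cost = 1,606 kWh × £0.165 = £264.95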